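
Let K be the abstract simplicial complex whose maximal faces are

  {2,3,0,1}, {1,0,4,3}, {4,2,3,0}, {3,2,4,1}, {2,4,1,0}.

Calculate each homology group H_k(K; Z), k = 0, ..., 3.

Take the total order 0 < 1 < 2 < 3 < 4 on the vertex set. Then K (dimension 3) consists of the simplices:

  0-simplices (5): [0], [1], [2], [3], [4]
  1-simplices (10): [0,1], [0,2], [0,3], [0,4], [1,2], [1,3], [1,4], [2,3], [2,4], [3,4]
  2-simplices (10): [0,1,2], [0,1,3], [0,1,4], [0,2,3], [0,2,4], [0,3,4], [1,2,3], [1,2,4], [1,3,4], [2,3,4]
  3-simplices (5): [0,1,2,3], [0,1,2,4], [0,1,3,4], [0,2,3,4], [1,2,3,4]

Hence C_0 ≅ Z^5, C_1 ≅ Z^10, C_2 ≅ Z^10, C_3 ≅ Z^5.

∂_1: C_1 → C_0 maps an edge to its endpoints' difference, ∂[p,q] = q − p. For instance
  ∂[1,3] = [3] − [1].
The resulting 5×10 matrix has rank 4, and its Smith normal form has invariant factors (1,1,1,1).

The boundary map ∂_2: C_2 → C_1 acts by ∂[p,q,r] = [q,r] − [p,r] + [p,q]. For instance
  ∂[2,3,4] = [3,4] − [2,4] + [2,3],
  ∂[0,1,4] = [1,4] − [0,4] + [0,1].
As a 10×10 matrix over Z this has rank 6, with invariant factors (1,1,1,1,1,1).

∂_3: C_3 → C_2 sends each 3-simplex σ to the alternating sum Σ_i (−1)^i (σ with its i-th vertex removed). For instance
  ∂[1,2,3,4] = [2,3,4] − [1,3,4] + [1,2,4] − [1,2,3],
  ∂[0,2,3,4] = [2,3,4] − [0,3,4] + [0,2,4] − [0,2,3].
This gives a 10×5 integer matrix of rank 4; reducing to Smith normal form yields diagonal entries (1,1,1,1).

From H_k ≅ ker(∂_k) / im(∂_{k+1}) we obtain:

  H_0: rank C_0 − rank ∂_1 = 5 − 4 = 1, and the invariant factors of ∂_1 are all 1, so H_0 ≅ Z.
  H_1: rank ker ∂_1 − rank ∂_2 = (10 − 4) − 6 = 0, and the invariant factors of ∂_2 are all 1, so H_1 ≅ 0.
  H_2: rank ker ∂_2 − rank ∂_3 = (10 − 6) − 4 = 0, and the invariant factors of ∂_3 are all 1, so H_2 ≅ 0.
  H_3: rank ker ∂_3 − rank ∂_4 = (5 − 4) − 0 = 1, and there is no ∂_4, so H_3 ≅ Z.

H_0 ≅ Z,  H_1 = 0,  H_2 = 0,  H_3 ≅ Z.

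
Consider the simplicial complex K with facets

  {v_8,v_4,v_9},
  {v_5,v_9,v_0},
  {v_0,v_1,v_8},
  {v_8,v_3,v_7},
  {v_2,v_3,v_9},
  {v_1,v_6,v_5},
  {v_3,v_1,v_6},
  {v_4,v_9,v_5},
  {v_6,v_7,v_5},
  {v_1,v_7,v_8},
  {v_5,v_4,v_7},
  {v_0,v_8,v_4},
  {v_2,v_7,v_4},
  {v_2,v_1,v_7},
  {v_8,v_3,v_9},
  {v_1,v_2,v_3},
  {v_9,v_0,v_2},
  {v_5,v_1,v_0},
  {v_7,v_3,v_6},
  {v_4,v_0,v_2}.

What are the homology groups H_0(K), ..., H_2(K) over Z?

H_0 ≅ Z,  H_1 ≅ Z ⊕ Z/2,  H_2 = 0.

Fix the vertex order v_0 < v_1 < v_2 < v_3 < v_4 < v_5 < v_6 < v_7 < v_8 < v_9 and write every simplex with vertices in increasing order. Then dim K = 2 and the simplices of K are:

  0-simplices (10): [v_0], [v_1], [v_2], [v_3], [v_4], [v_5], [v_6], [v_7], [v_8], [v_9]
  1-simplices (30): (30 of them)
  2-simplices (20): (20 of them)

Hence C_0 ≅ Z^10, C_1 ≅ Z^30, C_2 ≅ Z^20.

Boundary ∂_1: C_1 → C_0 sends each edge [p,q] (with p < q) to q − p. For instance
  ∂[v_3,v_7] = [v_7] − [v_3].
The resulting 10×30 matrix has rank 9, and its Smith normal form has invariant factors (1,1,1,1,1,1,1,1,1).

∂_2: C_2 → C_1 sends each 2-simplex [p,q,r] to [q,r] − [p,r] + [p,q]. For instance
  ∂[v_1,v_3,v_6] = [v_3,v_6] − [v_1,v_6] + [v_1,v_3],
  ∂[v_2,v_4,v_7] = [v_4,v_7] − [v_2,v_7] + [v_2,v_4].
This gives a 30×20 integer matrix of rank 20; reducing to Smith normal form yields diagonal entries (1,1,1,1,1,1,1,1,1,1,1,1,1,1,1,1,1,1,1,2).

Reading off H_k = ker ∂_k / im ∂_{k+1}:

  H_0: rank C_0 − rank ∂_1 = 10 − 9 = 1, and the invariant factors of ∂_1 are all 1, so H_0 ≅ Z.
  H_1: rank ker ∂_1 − rank ∂_2 = (30 − 9) − 20 = 1, and ∂_2 has invariant factor 2 > 1, so H_1 ≅ Z ⊕ Z/2.
  H_2: rank ker ∂_2 − rank ∂_3 = (20 − 20) − 0 = 0, and there is no ∂_3, so H_2 ≅ 0.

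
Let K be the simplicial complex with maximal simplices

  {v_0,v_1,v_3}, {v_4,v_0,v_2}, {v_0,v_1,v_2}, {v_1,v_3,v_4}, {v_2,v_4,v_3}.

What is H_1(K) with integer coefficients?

Fix the vertex order v_0 < v_1 < v_2 < v_3 < v_4 and write every simplex with vertices in increasing order. Then dim K = 2 and the simplices of K are:

  0-simplices (5): [v_0], [v_1], [v_2], [v_3], [v_4]
  1-simplices (10): [v_0,v_1], [v_0,v_2], [v_0,v_3], [v_0,v_4], [v_1,v_2], [v_1,v_3], [v_1,v_4], [v_2,v_3], [v_2,v_4], [v_3,v_4]
  2-simplices (5): [v_0,v_1,v_2], [v_0,v_1,v_3], [v_0,v_2,v_4], [v_1,v_3,v_4], [v_2,v_3,v_4]

so the chain groups are C_0 ≅ Z^5, C_1 ≅ Z^10, C_2 ≅ Z^5.

The boundary map ∂_1: C_1 → C_0 maps an edge to its endpoints' difference, ∂[p,q] = q − p. For instance
  ∂[v_1,v_4] = [v_4] − [v_1].
The 5×10 boundary matrix has rank 4 and Smith normal form diag(1,1,1,1).

Boundary ∂_2: C_2 → C_1 acts by ∂[p,q,r] = [q,r] − [p,r] + [p,q]. For instance
  ∂[v_0,v_1,v_3] = [v_1,v_3] − [v_0,v_3] + [v_0,v_1],
  ∂[v_0,v_2,v_4] = [v_2,v_4] − [v_0,v_4] + [v_0,v_2].
As a 10×5 matrix over Z this has rank 5, with invariant factors (1,1,1,1,1).

From H_k ≅ ker(∂_k) / im(∂_{k+1}) we obtain:

  H_1: rank ker ∂_1 − rank ∂_2 = (10 − 4) − 5 = 1, and the invariant factors of ∂_2 are all 1, so H_1 ≅ Z.

H_1 ≅ Z.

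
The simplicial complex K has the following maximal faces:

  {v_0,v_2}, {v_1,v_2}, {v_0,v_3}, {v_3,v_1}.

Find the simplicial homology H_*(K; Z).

H_0 = Z,  H_1 = Z.

Fix the vertex order v_0 < v_1 < v_2 < v_3 and write every simplex with vertices in increasing order. Then dim K = 1 and the simplices of K are:

  0-simplices (4): [v_0], [v_1], [v_2], [v_3]
  1-simplices (4): [v_0,v_2], [v_0,v_3], [v_1,v_2], [v_1,v_3]

giving chain groups C_0 ≅ Z^4, C_1 ≅ Z^4.

The boundary map ∂_1: C_1 → C_0 is given by ∂[p,q] = [q] − [p]. For instance
  ∂[v_1,v_3] = [v_3] − [v_1].
The resulting 4×4 matrix has rank 3, and its Smith normal form has invariant factors (1,1,1).

Now H_k = ker ∂_k / im ∂_{k+1}, so:

  H_0: rank C_0 − rank ∂_1 = 4 − 3 = 1, and the invariant factors of ∂_1 are all 1, so H_0 = Z.
  H_1: rank ker ∂_1 − rank ∂_2 = (4 − 3) − 0 = 1, and there is no ∂_2, so H_1 = Z.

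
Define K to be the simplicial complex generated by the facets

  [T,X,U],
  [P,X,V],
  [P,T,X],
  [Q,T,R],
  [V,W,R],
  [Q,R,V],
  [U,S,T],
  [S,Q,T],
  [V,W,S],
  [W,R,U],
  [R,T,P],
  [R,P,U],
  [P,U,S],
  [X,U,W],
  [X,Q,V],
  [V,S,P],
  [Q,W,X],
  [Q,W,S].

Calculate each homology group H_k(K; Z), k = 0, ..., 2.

H_0 ≅ Z,  H_1 ≅ Z ⊕ Z/2Z,  H_2 = 0.

Fix the vertex order P < Q < R < S < T < U < V < W < X and write every simplex with vertices in increasing order. Then dim K = 2 and the simplices of K are:

  0-simplices (9): P, Q, R, S, T, U, V, W, X
  1-simplices (27): PR, PS, PT, PU, PV, PX, QR, QS, QT, QV, QW, QX, RT, RU, RV, RW, ST, SU, SV, SW, TU, TX, UW, UX, VW, VX, WX
  2-simplices (18): PRT, PRU, PSU, PSV, PTX, PVX, QRT, QRV, QST, QSW, QVX, QWX, RUW, RVW, STU, SVW, TUX, UWX

so the chain groups are C_0 ≅ Z^9, C_1 ≅ Z^27, C_2 ≅ Z^18.

∂_1: C_1 → C_0 maps an edge to its endpoints' difference, ∂[p,q] = q − p. For instance
  ∂PX = X − P.
This gives a 9×27 integer matrix of rank 8; reducing to Smith normal form yields diagonal entries (1,1,1,1,1,1,1,1).

Boundary ∂_2: C_2 → C_1 sends each 2-simplex [p,q,r] to [q,r] − [p,r] + [p,q]. For instance
  ∂QRT = RT − QT + QR,
  ∂PVX = VX − PX + PV.
This gives a 27×18 integer matrix of rank 18; reducing to Smith normal form yields diagonal entries (1,1,1,1,1,1,1,1,1,1,1,1,1,1,1,1,1,2).

Reading off H_k = ker ∂_k / im ∂_{k+1}:

  H_0: rank C_0 − rank ∂_1 = 9 − 8 = 1, and the invariant factors of ∂_1 are all 1, so H_0 ≅ Z.
  H_1: rank ker ∂_1 − rank ∂_2 = (27 − 8) − 18 = 1, and ∂_2 has invariant factor 2 > 1, so H_1 ≅ Z ⊕ Z/2Z.
  H_2: rank ker ∂_2 − rank ∂_3 = (18 − 18) − 0 = 0, and there is no ∂_3, so H_2 ≅ 0.

(K is a triangulation of the Klein bottle.)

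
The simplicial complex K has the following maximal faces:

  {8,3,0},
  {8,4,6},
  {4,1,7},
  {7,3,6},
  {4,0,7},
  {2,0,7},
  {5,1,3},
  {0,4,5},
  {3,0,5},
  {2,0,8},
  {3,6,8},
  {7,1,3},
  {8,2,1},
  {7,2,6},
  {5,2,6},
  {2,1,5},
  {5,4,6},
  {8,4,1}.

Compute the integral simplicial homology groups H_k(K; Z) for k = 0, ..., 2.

H_0 ≅ Z,  H_1 ≅ Z^2,  H_2 ≅ Z.

We work with the vertex ordering 0 < 1 < 2 < 3 < 4 < 5 < 6 < 7 < 8. The simplices of K, each written with vertices in increasing order, are:

  0-simplices (9): [0], [1], [2], [3], [4], [5], [6], [7], [8]
  1-simplices (27): (27 of them)
  2-simplices (18): [0,2,7], [0,2,8], [0,3,5], [0,3,8], [0,4,5], [0,4,7], [1,2,5], [1,2,8], [1,3,5], [1,3,7], [1,4,7], [1,4,8], [2,5,6], [2,6,7], [3,6,7], [3,6,8], [4,5,6], [4,6,8]

so the chain groups are C_0 ≅ Z^9, C_1 ≅ Z^27, C_2 ≅ Z^18.

Boundary ∂_1: C_1 → C_0 maps an edge to its endpoints' difference, ∂[p,q] = q − p.
The resulting 9×27 matrix has rank 8, and its Smith normal form has invariant factors (1,1,1,1,1,1,1,1).

Boundary ∂_2: C_2 → C_1 sends each 2-simplex [p,q,r] to [q,r] − [p,r] + [p,q]. For instance
  ∂[0,2,8] = [2,8] − [0,8] + [0,2],
  ∂[1,2,5] = [2,5] − [1,5] + [1,2].
The resulting 27×18 matrix has rank 17, and its Smith normal form has invariant factors (1,1,1,1,1,1,1,1,1,1,1,1,1,1,1,1,1).

Computing H_k = (kernel of ∂_k) / (image of ∂_{k+1}):

  H_0: rank C_0 − rank ∂_1 = 9 − 8 = 1, and the invariant factors of ∂_1 are all 1, so H_0 ≅ Z.
  H_1: rank ker ∂_1 − rank ∂_2 = (27 − 8) − 17 = 2, and the invariant factors of ∂_2 are all 1, so H_1 ≅ Z^2.
  H_2: rank ker ∂_2 − rank ∂_3 = (18 − 17) − 0 = 1, and there is no ∂_3, so H_2 ≅ Z.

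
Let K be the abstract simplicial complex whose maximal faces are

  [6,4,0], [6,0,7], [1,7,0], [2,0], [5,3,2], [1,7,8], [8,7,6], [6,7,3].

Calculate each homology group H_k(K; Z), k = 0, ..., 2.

H_0 = Z,  H_1 = Z,  H_2 = 0.

We work with the vertex ordering 0 < 1 < 2 < 3 < 4 < 5 < 6 < 7 < 8. The simplices of K, each written with vertices in increasing order, are:

  0-simplices (9): [0], [1], [2], [3], [4], [5], [6], [7], [8]
  1-simplices (16): [0,1], [0,2], [0,4], [0,6], [0,7], [1,7], [1,8], [2,3], [2,5], [3,5], [3,6], [3,7], [4,6], [6,7], [6,8], [7,8]
  2-simplices (7): [0,1,7], [0,4,6], [0,6,7], [1,7,8], [2,3,5], [3,6,7], [6,7,8]

giving chain groups C_0 ≅ Z^9, C_1 ≅ Z^16, C_2 ≅ Z^7.

The boundary map ∂_1: C_1 → C_0 maps an edge to its endpoints' difference, ∂[p,q] = q − p.
The 9×16 boundary matrix has rank 8 and Smith normal form diag(1,1,1,1,1,1,1,1).

∂_2: C_2 → C_1 acts by ∂[p,q,r] = [q,r] − [p,r] + [p,q]. For instance
  ∂[0,4,6] = [4,6] − [0,6] + [0,4],
  ∂[6,7,8] = [7,8] − [6,8] + [6,7].
The 16×7 boundary matrix has rank 7 and Smith normal form diag(1,1,1,1,1,1,1).

Computing H_k = (kernel of ∂_k) / (image of ∂_{k+1}):

  H_0: rank C_0 − rank ∂_1 = 9 − 8 = 1, and the invariant factors of ∂_1 are all 1, so H_0 ≅ Z.
  H_1: rank ker ∂_1 − rank ∂_2 = (16 − 8) − 7 = 1, and the invariant factors of ∂_2 are all 1, so H_1 ≅ Z.
  H_2: rank ker ∂_2 − rank ∂_3 = (7 − 7) − 0 = 0, and there is no ∂_3, so H_2 ≅ 0.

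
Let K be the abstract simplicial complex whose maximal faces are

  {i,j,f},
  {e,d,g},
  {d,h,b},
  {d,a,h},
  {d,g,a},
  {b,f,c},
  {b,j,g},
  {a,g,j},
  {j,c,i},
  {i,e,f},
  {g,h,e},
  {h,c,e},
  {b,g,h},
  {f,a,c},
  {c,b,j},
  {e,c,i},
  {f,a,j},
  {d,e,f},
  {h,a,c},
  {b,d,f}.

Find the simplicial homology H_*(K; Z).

H_0 ≅ Z,  H_1 ≅ Z ⊕ Z/2Z,  H_2 = 0.

Take the total order a < b < c < d < e < f < g < h < i < j on the vertex set. Then K (dimension 2) consists of the simplices:

  0-simplices (10): a, b, c, d, e, f, g, h, i, j
  1-simplices (30): ac, ad, af, ag, ah, aj, bc, bd, bf, bg, bh, bj, ce, cf, ch, ci, cj, de, df, dg, dh, ef, eg, eh, ei, fi, fj, gh, gj, ij
  2-simplices (20): acf, ach, adg, adh, afj, agj, bcf, bcj, bdf, bdh, bgh, bgj, ceh, cei, cij, def, deg, efi, egh, fij

so the chain groups are C_0 ≅ Z^10, C_1 ≅ Z^30, C_2 ≅ Z^20.

Boundary ∂_1: C_1 → C_0 sends each edge [p,q] (with p < q) to q − p.
The resulting 10×30 matrix has rank 9, and its Smith normal form has invariant factors (1,1,1,1,1,1,1,1,1).

∂_2: C_2 → C_1 maps a triangle to the signed sum of its edges. For instance
  ∂bcj = cj − bj + bc,
  ∂adg = dg − ag + ad.
This gives a 30×20 integer matrix of rank 20; reducing to Smith normal form yields diagonal entries (1,1,1,1,1,1,1,1,1,1,1,1,1,1,1,1,1,1,1,2).

Reading off H_k = ker ∂_k / im ∂_{k+1}:

  H_0: rank C_0 − rank ∂_1 = 10 − 9 = 1, and the invariant factors of ∂_1 are all 1, so H_0 ≅ Z.
  H_1: rank ker ∂_1 − rank ∂_2 = (30 − 9) − 20 = 1, and ∂_2 has invariant factor 2 > 1, so H_1 ≅ Z ⊕ Z/2Z.
  H_2: rank ker ∂_2 − rank ∂_3 = (20 − 20) − 0 = 0, and there is no ∂_3, so H_2 ≅ 0.

(K is a triangulation of the Klein bottle.)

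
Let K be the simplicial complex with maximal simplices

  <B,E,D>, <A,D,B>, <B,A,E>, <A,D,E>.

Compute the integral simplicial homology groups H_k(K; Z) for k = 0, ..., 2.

We work with the vertex ordering A < B < D < E. The simplices of K, each written with vertices in increasing order, are:

  0-simplices (4): A, B, D, E
  1-simplices (6): AB, AD, AE, BD, BE, DE
  2-simplices (4): ABD, ABE, ADE, BDE

Hence C_0 ≅ Z^4, C_1 ≅ Z^6, C_2 ≅ Z^4.

∂_1: C_1 → C_0 sends each edge [p,q] (with p < q) to q − p.
The resulting 4×6 matrix has rank 3, and its Smith normal form has invariant factors (1,1,1).

∂_2: C_2 → C_1 maps a triangle to the signed sum of its edges. For instance
  ∂BDE = DE − BE + BD,
  ∂ABE = BE − AE + AB.
The 6×4 boundary matrix has rank 3 and Smith normal form diag(1,1,1).

Now H_k = ker ∂_k / im ∂_{k+1}, so:

  H_0: rank C_0 − rank ∂_1 = 4 − 3 = 1, and the invariant factors of ∂_1 are all 1, so H_0 = Z.
  H_1: rank ker ∂_1 − rank ∂_2 = (6 − 3) − 3 = 0, and the invariant factors of ∂_2 are all 1, so H_1 = 0.
  H_2: rank ker ∂_2 − rank ∂_3 = (4 − 3) − 0 = 1, and there is no ∂_3, so H_2 = Z.

As a check, the Euler characteristic is 4 − 6 + 4 = 2, which agrees with 1 − 0 + 1 = 2.
(K is a triangulation of the 2-sphere S^2.)

H_0 ≅ Z,  H_1 = 0,  H_2 ≅ Z.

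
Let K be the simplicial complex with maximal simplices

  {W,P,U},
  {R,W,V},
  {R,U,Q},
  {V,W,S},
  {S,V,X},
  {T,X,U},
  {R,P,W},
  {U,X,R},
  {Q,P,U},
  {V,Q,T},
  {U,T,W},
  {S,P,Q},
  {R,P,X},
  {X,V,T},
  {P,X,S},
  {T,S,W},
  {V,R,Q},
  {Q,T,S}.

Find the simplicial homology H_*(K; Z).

H_0 ≅ Z,  H_1 ≅ Z ⊕ Z/2,  H_2 = 0.

Take the total order P < Q < R < S < T < U < V < W < X on the vertex set. Then K (dimension 2) consists of the simplices:

  0-simplices (9): P, Q, R, S, T, U, V, W, X
  1-simplices (27): PQ, PR, PS, PU, PW, PX, QR, QS, QT, QU, QV, RU, RV, RW, RX, ST, SV, SW, SX, TU, TV, TW, TX, UW, UX, VW, VX
  2-simplices (18): PQS, PQU, PRW, PRX, PSX, PUW, QRU, QRV, QST, QTV, RUX, RVW, STW, SVW, SVX, TUW, TUX, TVX

giving chain groups C_0 ≅ Z^9, C_1 ≅ Z^27, C_2 ≅ Z^18.

Boundary ∂_1: C_1 → C_0 maps an edge to its endpoints' difference, ∂[p,q] = q − p. For instance
  ∂VX = X − V.
As a 9×27 matrix over Z this has rank 8, with invariant factors (1,1,1,1,1,1,1,1).

Boundary ∂_2: C_2 → C_1 acts by ∂[p,q,r] = [q,r] − [p,r] + [p,q]. For instance
  ∂SVX = VX − SX + SV,
  ∂PRX = RX − PX + PR.
This gives a 27×18 integer matrix of rank 18; reducing to Smith normal form yields diagonal entries (1,1,1,1,1,1,1,1,1,1,1,1,1,1,1,1,1,2).

Computing H_k = (kernel of ∂_k) / (image of ∂_{k+1}):

  H_0: rank C_0 − rank ∂_1 = 9 − 8 = 1, and the invariant factors of ∂_1 are all 1, so H_0 ≅ Z.
  H_1: rank ker ∂_1 − rank ∂_2 = (27 − 8) − 18 = 1, and ∂_2 has invariant factor 2 > 1, so H_1 ≅ Z ⊕ Z/2.
  H_2: rank ker ∂_2 − rank ∂_3 = (18 − 18) − 0 = 0, and there is no ∂_3, so H_2 ≅ 0.

(K is a triangulation of the Klein bottle.)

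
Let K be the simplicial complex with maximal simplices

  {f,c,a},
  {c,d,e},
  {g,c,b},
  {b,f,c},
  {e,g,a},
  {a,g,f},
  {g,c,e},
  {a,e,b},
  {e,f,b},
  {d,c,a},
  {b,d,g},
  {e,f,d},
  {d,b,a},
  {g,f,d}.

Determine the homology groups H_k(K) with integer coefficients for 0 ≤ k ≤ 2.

H_0 ≅ Z,  H_1 ≅ Z^2,  H_2 ≅ Z.

Take the total order a < b < c < d < e < f < g on the vertex set. Then K (dimension 2) consists of the simplices:

  0-simplices (7): a, b, c, d, e, f, g
  1-simplices (21): ab, ac, ad, ae, af, ag, bc, bd, be, bf, bg, cd, ce, cf, cg, de, df, dg, ef, eg, fg
  2-simplices (14): abd, abe, acd, acf, aeg, afg, bcf, bcg, bdg, bef, cde, ceg, def, dfg

Hence C_0 ≅ Z^7, C_1 ≅ Z^21, C_2 ≅ Z^14.

∂_1: C_1 → C_0 is given by ∂[p,q] = [q] − [p]. For instance
  ∂cg = g − c.
The resulting 7×21 matrix has rank 6, and its Smith normal form has invariant factors (1,1,1,1,1,1).

Boundary ∂_2: C_2 → C_1 sends each 2-simplex [p,q,r] to [q,r] − [p,r] + [p,q]. For instance
  ∂bef = ef − bf + be,
  ∂dfg = fg − dg + df.
The 21×14 boundary matrix has rank 13 and Smith normal form diag(1,1,1,1,1,1,1,1,1,1,1,1,1).

Reading off H_k = ker ∂_k / im ∂_{k+1}:

  H_0: rank C_0 − rank ∂_1 = 7 − 6 = 1, and the invariant factors of ∂_1 are all 1, so H_0 = Z.
  H_1: rank ker ∂_1 − rank ∂_2 = (21 − 6) − 13 = 2, and the invariant factors of ∂_2 are all 1, so H_1 = Z^2.
  H_2: rank ker ∂_2 − rank ∂_3 = (14 − 13) − 0 = 1, and there is no ∂_3, so H_2 = Z.

(K is a triangulation of the torus T^2.)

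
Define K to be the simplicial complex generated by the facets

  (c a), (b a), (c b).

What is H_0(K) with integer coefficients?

H_0 ≅ Z.

Order the vertices as a < b < c. Listing each simplex with vertices in this order, K has dimension 1 with simplices:

  0-simplices (3): a, b, c
  1-simplices (3): ab, ac, bc

so the chain groups are C_0 ≅ Z^3, C_1 ≅ Z^3.

Boundary ∂_1: C_1 → C_0 maps an edge to its endpoints' difference, ∂[p,q] = q − p. For instance
  ∂ab = b − a.
As a 3×3 matrix over Z this has rank 2, with invariant factors (1,1).

Computing H_k = (kernel of ∂_k) / (image of ∂_{k+1}):

  H_0: rank C_0 − rank ∂_1 = 3 − 2 = 1, and the invariant factors of ∂_1 are all 1, so H_0 = Z.

(K is a triangulation of the circle S^1.)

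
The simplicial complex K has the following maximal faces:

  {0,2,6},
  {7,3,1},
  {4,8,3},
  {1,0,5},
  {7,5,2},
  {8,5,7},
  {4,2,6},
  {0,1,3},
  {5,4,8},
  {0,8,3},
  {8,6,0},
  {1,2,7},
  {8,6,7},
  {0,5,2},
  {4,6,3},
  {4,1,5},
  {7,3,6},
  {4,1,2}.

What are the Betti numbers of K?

b_0 = 1, b_1 = 1, b_2 = 0.

Take the total order 0 < 1 < 2 < 3 < 4 < 5 < 6 < 7 < 8 on the vertex set. Then K (dimension 2) consists of the simplices:

  0-simplices (9): [0], [1], [2], [3], [4], [5], [6], [7], [8]
  1-simplices (27): (27 of them)
  2-simplices (18): [0,1,3], [0,1,5], [0,2,5], [0,2,6], [0,3,8], [0,6,8], [1,2,4], [1,2,7], [1,3,7], [1,4,5], [2,4,6], [2,5,7], [3,4,6], [3,4,8], [3,6,7], [4,5,8], [5,7,8], [6,7,8]

so the chain groups are C_0 ≅ Z^9, C_1 ≅ Z^27, C_2 ≅ Z^18.

The boundary map ∂_1: C_1 → C_0 sends each edge [p,q] (with p < q) to q − p. For instance
  ∂[4,6] = [6] − [4].
This gives a 9×27 integer matrix of rank 8; reducing to Smith normal form yields diagonal entries (1,1,1,1,1,1,1,1).

The boundary map ∂_2: C_2 → C_1 acts by ∂[p,q,r] = [q,r] − [p,r] + [p,q]. For instance
  ∂[0,2,6] = [2,6] − [0,6] + [0,2],
  ∂[1,2,4] = [2,4] − [1,4] + [1,2].
As a 27×18 matrix over Z this has rank 18, with invariant factors (1,1,1,1,1,1,1,1,1,1,1,1,1,1,1,1,1,2).

From H_k ≅ ker(∂_k) / im(∂_{k+1}) we obtain:

  H_0: rank C_0 − rank ∂_1 = 9 − 8 = 1, and the invariant factors of ∂_1 are all 1, so H_0 ≅ Z.
  H_1: rank ker ∂_1 − rank ∂_2 = (27 − 8) − 18 = 1, and ∂_2 has invariant factor 2 > 1, so H_1 ≅ Z × Z/2.
  H_2: rank ker ∂_2 − rank ∂_3 = (18 − 18) − 0 = 0, and there is no ∂_3, so H_2 ≅ 0.

Hence the Betti numbers are b_0 = 1, b_1 = 1, b_2 = 0.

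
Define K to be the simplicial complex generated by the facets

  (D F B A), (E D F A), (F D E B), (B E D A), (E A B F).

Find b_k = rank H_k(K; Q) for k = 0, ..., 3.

Fix the vertex order A < B < D < E < F and write every simplex with vertices in increasing order. Then dim K = 3 and the simplices of K are:

  0-simplices (5): A, B, D, E, F
  1-simplices (10): AB, AD, AE, AF, BD, BE, BF, DE, DF, EF
  2-simplices (10): ABD, ABE, ABF, ADE, ADF, AEF, BDE, BDF, BEF, DEF
  3-simplices (5): ABDE, ABDF, ABEF, ADEF, BDEF

Hence C_0 ≅ Z^5, C_1 ≅ Z^10, C_2 ≅ Z^10, C_3 ≅ Z^5.

The boundary map ∂_1: C_1 → C_0 maps an edge to its endpoints' difference, ∂[p,q] = q − p.
The 5×10 boundary matrix has rank 4 and Smith normal form diag(1,1,1,1).

∂_2: C_2 → C_1 maps a triangle to the signed sum of its edges. For instance
  ∂AEF = EF − AF + AE,
  ∂ABD = BD − AD + AB.
As a 10×10 matrix over Z this has rank 6, with invariant factors (1,1,1,1,1,1).

Boundary ∂_3: C_3 → C_2 sends each 3-simplex σ to the alternating sum Σ_i (−1)^i (σ with its i-th vertex removed). For instance
  ∂ABEF = BEF − AEF + ABF − ABE,
  ∂ABDF = BDF − ADF + ABF − ABD.
As a 10×5 matrix over Z this has rank 4, with invariant factors (1,1,1,1).

From H_k ≅ ker(∂_k) / im(∂_{k+1}) we obtain:

  H_0: rank C_0 − rank ∂_1 = 5 − 4 = 1, and the invariant factors of ∂_1 are all 1, so H_0 ≅ Z.
  H_1: rank ker ∂_1 − rank ∂_2 = (10 − 4) − 6 = 0, and the invariant factors of ∂_2 are all 1, so H_1 ≅ 0.
  H_2: rank ker ∂_2 − rank ∂_3 = (10 − 6) − 4 = 0, and the invariant factors of ∂_3 are all 1, so H_2 ≅ 0.
  H_3: rank ker ∂_3 − rank ∂_4 = (5 − 4) − 0 = 1, and there is no ∂_4, so H_3 ≅ Z.

Hence the Betti numbers are b_0 = 1, b_1 = 0, b_2 = 0, b_3 = 1.

b_0 = 1, b_1 = 0, b_2 = 0, b_3 = 1.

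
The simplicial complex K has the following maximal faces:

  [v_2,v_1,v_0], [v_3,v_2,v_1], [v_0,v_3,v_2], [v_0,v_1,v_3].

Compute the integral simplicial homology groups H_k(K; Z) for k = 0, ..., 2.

H_0 = Z,  H_1 = 0,  H_2 = Z.

Take the total order v_0 < v_1 < v_2 < v_3 on the vertex set. Then K (dimension 2) consists of the simplices:

  0-simplices (4): [v_0], [v_1], [v_2], [v_3]
  1-simplices (6): [v_0,v_1], [v_0,v_2], [v_0,v_3], [v_1,v_2], [v_1,v_3], [v_2,v_3]
  2-simplices (4): [v_0,v_1,v_2], [v_0,v_1,v_3], [v_0,v_2,v_3], [v_1,v_2,v_3]

so the chain groups are C_0 ≅ Z^4, C_1 ≅ Z^6, C_2 ≅ Z^4.

The boundary map ∂_1: C_1 → C_0 maps an edge to its endpoints' difference, ∂[p,q] = q − p. For instance
  ∂[v_2,v_3] = [v_3] − [v_2].
The 4×6 boundary matrix has rank 3 and Smith normal form diag(1,1,1).

Boundary ∂_2: C_2 → C_1 sends each 2-simplex [p,q,r] to [q,r] − [p,r] + [p,q]. For instance
  ∂[v_1,v_2,v_3] = [v_2,v_3] − [v_1,v_3] + [v_1,v_2],
  ∂[v_0,v_2,v_3] = [v_2,v_3] − [v_0,v_3] + [v_0,v_2].
This gives a 6×4 integer matrix of rank 3; reducing to Smith normal form yields diagonal entries (1,1,1).

Now H_k = ker ∂_k / im ∂_{k+1}, so:

  H_0: rank C_0 − rank ∂_1 = 4 − 3 = 1, and the invariant factors of ∂_1 are all 1, so H_0 = Z.
  H_1: rank ker ∂_1 − rank ∂_2 = (6 − 3) − 3 = 0, and the invariant factors of ∂_2 are all 1, so H_1 = 0.
  H_2: rank ker ∂_2 − rank ∂_3 = (4 − 3) − 0 = 1, and there is no ∂_3, so H_2 = Z.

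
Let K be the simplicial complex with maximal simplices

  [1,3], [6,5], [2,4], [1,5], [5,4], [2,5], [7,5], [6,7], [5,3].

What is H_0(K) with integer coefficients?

H_0 ≅ Z.

Take the total order 1 < 2 < 3 < 4 < 5 < 6 < 7 on the vertex set. Then K (dimension 1) consists of the simplices:

  0-simplices (7): [1], [2], [3], [4], [5], [6], [7]
  1-simplices (9): [1,3], [1,5], [2,4], [2,5], [3,5], [4,5], [5,6], [5,7], [6,7]

so the chain groups are C_0 ≅ Z^7, C_1 ≅ Z^9.

Boundary ∂_1: C_1 → C_0 is given by ∂[p,q] = [q] − [p].
This gives a 7×9 integer matrix of rank 6; reducing to Smith normal form yields diagonal entries (1,1,1,1,1,1).

Reading off H_k = ker ∂_k / im ∂_{k+1}:

  H_0: rank C_0 − rank ∂_1 = 7 − 6 = 1, and the invariant factors of ∂_1 are all 1, so H_0 = Z.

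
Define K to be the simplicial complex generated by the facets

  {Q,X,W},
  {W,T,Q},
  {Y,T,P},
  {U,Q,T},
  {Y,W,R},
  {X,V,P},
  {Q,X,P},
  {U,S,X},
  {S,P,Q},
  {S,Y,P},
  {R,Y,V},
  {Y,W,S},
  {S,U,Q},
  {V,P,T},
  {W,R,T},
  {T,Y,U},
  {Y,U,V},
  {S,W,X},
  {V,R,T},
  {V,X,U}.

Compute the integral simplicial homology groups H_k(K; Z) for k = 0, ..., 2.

H_0 ≅ Z,  H_1 ≅ Z ⊕ Z/2,  H_2 = 0.

Order the vertices as P < Q < R < S < T < U < V < W < X < Y. Listing each simplex with vertices in this order, K has dimension 2 with simplices:

  0-simplices (10): P, Q, R, S, T, U, V, W, X, Y
  1-simplices (30): PQ, PS, PT, PV, PX, PY, QS, QT, QU, QW, QX, RT, RV, RW, RY, SU, SW, SX, SY, TU, TV, TW, TY, UV, UX, UY, VX, VY, WX, WY
  2-simplices (20): PQS, PQX, PSY, PTV, PTY, PVX, QSU, QTU, QTW, QWX, RTV, RTW, RVY, RWY, SUX, SWX, SWY, TUY, UVX, UVY

Hence C_0 ≅ Z^10, C_1 ≅ Z^30, C_2 ≅ Z^20.

Boundary ∂_1: C_1 → C_0 is given by ∂[p,q] = [q] − [p]. For instance
  ∂WY = Y − W.
This gives a 10×30 integer matrix of rank 9; reducing to Smith normal form yields diagonal entries (1,1,1,1,1,1,1,1,1).

The boundary map ∂_2: C_2 → C_1 maps a triangle to the signed sum of its edges. For instance
  ∂TUY = UY − TY + TU,
  ∂PSY = SY − PY + PS.
The 30×20 boundary matrix has rank 20 and Smith normal form diag(1,1,1,1,1,1,1,1,1,1,1,1,1,1,1,1,1,1,1,2).

Now H_k = ker ∂_k / im ∂_{k+1}, so:

  H_0: rank C_0 − rank ∂_1 = 10 − 9 = 1, and the invariant factors of ∂_1 are all 1, so H_0 = Z.
  H_1: rank ker ∂_1 − rank ∂_2 = (30 − 9) − 20 = 1, and ∂_2 has invariant factor 2 > 1, so H_1 = Z ⊕ Z/2.
  H_2: rank ker ∂_2 − rank ∂_3 = (20 − 20) − 0 = 0, and there is no ∂_3, so H_2 = 0.

As a check, the Euler characteristic is 10 − 30 + 20 = 0, which agrees with 1 − 1 + 0 = 0.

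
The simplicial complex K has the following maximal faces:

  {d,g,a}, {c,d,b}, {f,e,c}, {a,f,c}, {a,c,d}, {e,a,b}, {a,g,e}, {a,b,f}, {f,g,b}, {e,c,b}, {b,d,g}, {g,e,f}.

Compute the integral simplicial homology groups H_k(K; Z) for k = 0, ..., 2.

H_0 = Z,  H_1 = Z/2,  H_2 = 0.

Take the total order a < b < c < d < e < f < g on the vertex set. Then K (dimension 2) consists of the simplices:

  0-simplices (7): a, b, c, d, e, f, g
  1-simplices (18): ab, ac, ad, ae, af, ag, bc, bd, be, bf, bg, cd, ce, cf, dg, ef, eg, fg
  2-simplices (12): abe, abf, acd, acf, adg, aeg, bcd, bce, bdg, bfg, cef, efg

Hence C_0 ≅ Z^7, C_1 ≅ Z^18, C_2 ≅ Z^12.

The boundary map ∂_1: C_1 → C_0 is given by ∂[p,q] = [q] − [p]. For instance
  ∂bc = c − b.
As a 7×18 matrix over Z this has rank 6, with invariant factors (1,1,1,1,1,1).

∂_2: C_2 → C_1 acts by ∂[p,q,r] = [q,r] − [p,r] + [p,q]. For instance
  ∂abf = bf − af + ab,
  ∂bdg = dg − bg + bd.
The resulting 18×12 matrix has rank 12, and its Smith normal form has invariant factors (1,1,1,1,1,1,1,1,1,1,1,2).

Computing H_k = (kernel of ∂_k) / (image of ∂_{k+1}):

  H_0: rank C_0 − rank ∂_1 = 7 − 6 = 1, and the invariant factors of ∂_1 are all 1, so H_0 ≅ Z.
  H_1: rank ker ∂_1 − rank ∂_2 = (18 − 6) − 12 = 0, and ∂_2 has invariant factor 2 > 1, so H_1 ≅ Z/2.
  H_2: rank ker ∂_2 − rank ∂_3 = (12 − 12) − 0 = 0, and there is no ∂_3, so H_2 ≅ 0.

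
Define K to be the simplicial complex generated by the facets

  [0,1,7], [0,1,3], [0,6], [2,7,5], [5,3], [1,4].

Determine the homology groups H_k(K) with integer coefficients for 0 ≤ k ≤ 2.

Order the vertices as 0 < 1 < 2 < 3 < 4 < 5 < 6 < 7. Listing each simplex with vertices in this order, K has dimension 2 with simplices:

  0-simplices (8): [0], [1], [2], [3], [4], [5], [6], [7]
  1-simplices (11): [0,1], [0,3], [0,6], [0,7], [1,3], [1,4], [1,7], [2,5], [2,7], [3,5], [5,7]
  2-simplices (3): [0,1,3], [0,1,7], [2,5,7]

giving chain groups C_0 ≅ Z^8, C_1 ≅ Z^11, C_2 ≅ Z^3.

∂_1: C_1 → C_0 sends each edge [p,q] (with p < q) to q − p.
As a 8×11 matrix over Z this has rank 7, with invariant factors (1,1,1,1,1,1,1).

∂_2: C_2 → C_1 sends each 2-simplex [p,q,r] to [q,r] − [p,r] + [p,q]. For instance
  ∂[0,1,3] = [1,3] − [0,3] + [0,1],
  ∂[2,5,7] = [5,7] − [2,7] + [2,5].
As a 11×3 matrix over Z this has rank 3, with invariant factors (1,1,1).

Computing H_k = (kernel of ∂_k) / (image of ∂_{k+1}):

  H_0: rank C_0 − rank ∂_1 = 8 − 7 = 1, and the invariant factors of ∂_1 are all 1, so H_0 ≅ Z.
  H_1: rank ker ∂_1 − rank ∂_2 = (11 − 7) − 3 = 1, and the invariant factors of ∂_2 are all 1, so H_1 ≅ Z.
  H_2: rank ker ∂_2 − rank ∂_3 = (3 − 3) − 0 = 0, and there is no ∂_3, so H_2 ≅ 0.

H_0 ≅ Z,  H_1 ≅ Z,  H_2 = 0.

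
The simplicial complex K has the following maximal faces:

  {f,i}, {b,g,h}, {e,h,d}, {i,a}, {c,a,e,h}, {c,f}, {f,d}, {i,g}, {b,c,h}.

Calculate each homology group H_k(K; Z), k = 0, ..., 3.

We work with the vertex ordering a < b < c < d < e < f < g < h < i. The simplices of K, each written with vertices in increasing order, are:

  0-simplices (9): a, b, c, d, e, f, g, h, i
  1-simplices (17): ac, ae, ah, ai, bc, bg, bh, ce, cf, ch, de, df, dh, eh, fi, gh, gi
  2-simplices (7): ace, ach, aeh, bch, bgh, ceh, deh
  3-simplices (1): aceh

giving chain groups C_0 ≅ Z^9, C_1 ≅ Z^17, C_2 ≅ Z^7, C_3 ≅ Z^1.

The boundary map ∂_1: C_1 → C_0 maps an edge to its endpoints' difference, ∂[p,q] = q − p.
The 9×17 boundary matrix has rank 8 and Smith normal form diag(1,1,1,1,1,1,1,1).

∂_2: C_2 → C_1 sends each 2-simplex [p,q,r] to [q,r] − [p,r] + [p,q]. For instance
  ∂ace = ce − ae + ac,
  ∂deh = eh − dh + de.
This gives a 17×7 integer matrix of rank 6; reducing to Smith normal form yields diagonal entries (1,1,1,1,1,1).

The boundary map ∂_3: C_3 → C_2 sends each 3-simplex σ to the alternating sum Σ_i (−1)^i (σ with its i-th vertex removed). For instance
  ∂aceh = ceh − aeh + ach − ace.
This gives a 7×1 integer matrix of rank 1; reducing to Smith normal form yields diagonal entries (1).

Computing H_k = (kernel of ∂_k) / (image of ∂_{k+1}):

  H_0: rank C_0 − rank ∂_1 = 9 − 8 = 1, and the invariant factors of ∂_1 are all 1, so H_0 = Z.
  H_1: rank ker ∂_1 − rank ∂_2 = (17 − 8) − 6 = 3, and the invariant factors of ∂_2 are all 1, so H_1 = Z^3.
  H_2: rank ker ∂_2 − rank ∂_3 = (7 − 6) − 1 = 0, and the invariant factors of ∂_3 are all 1, so H_2 = 0.
  H_3: rank ker ∂_3 − rank ∂_4 = (1 − 1) − 0 = 0, and there is no ∂_4, so H_3 = 0.

H_0 = Z,  H_1 = Z^3,  H_2 = 0,  H_3 = 0.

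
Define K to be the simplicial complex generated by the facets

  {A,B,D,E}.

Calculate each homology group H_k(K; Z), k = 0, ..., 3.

Fix the vertex order A < B < D < E and write every simplex with vertices in increasing order. Then dim K = 3 and the simplices of K are:

  0-simplices (4): A, B, D, E
  1-simplices (6): AB, AD, AE, BD, BE, DE
  2-simplices (4): ABD, ABE, ADE, BDE
  3-simplices (1): ABDE

so the chain groups are C_0 ≅ Z^4, C_1 ≅ Z^6, C_2 ≅ Z^4, C_3 ≅ Z^1.

Boundary ∂_1: C_1 → C_0 is given by ∂[p,q] = [q] − [p]. For instance
  ∂DE = E − D.
The 4×6 boundary matrix has rank 3 and Smith normal form diag(1,1,1).

Boundary ∂_2: C_2 → C_1 acts by ∂[p,q,r] = [q,r] − [p,r] + [p,q]. For instance
  ∂ADE = DE − AE + AD,
  ∂ABE = BE − AE + AB.
The 6×4 boundary matrix has rank 3 and Smith normal form diag(1,1,1).

∂_3: C_3 → C_2 sends each 3-simplex σ to the alternating sum Σ_i (−1)^i (σ with its i-th vertex removed). For instance
  ∂ABDE = BDE − ADE + ABE − ABD.
As a 4×1 matrix over Z this has rank 1, with invariant factors (1).

From H_k ≅ ker(∂_k) / im(∂_{k+1}) we obtain:

  H_0: rank C_0 − rank ∂_1 = 4 − 3 = 1, and the invariant factors of ∂_1 are all 1, so H_0 ≅ Z.
  H_1: rank ker ∂_1 − rank ∂_2 = (6 − 3) − 3 = 0, and the invariant factors of ∂_2 are all 1, so H_1 ≅ 0.
  H_2: rank ker ∂_2 − rank ∂_3 = (4 − 3) − 1 = 0, and the invariant factors of ∂_3 are all 1, so H_2 ≅ 0.
  H_3: rank ker ∂_3 − rank ∂_4 = (1 − 1) − 0 = 0, and there is no ∂_4, so H_3 ≅ 0.

As a check, the Euler characteristic is 4 − 6 + 4 − 1 = 1, which agrees with 1 − 0 + 0 − 0 = 1.

H_0 = Z,  H_1 = 0,  H_2 = 0,  H_3 = 0.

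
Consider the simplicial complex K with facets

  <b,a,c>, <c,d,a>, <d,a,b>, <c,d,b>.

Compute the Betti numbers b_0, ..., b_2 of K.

b_0 = 1, b_1 = 0, b_2 = 1.

Fix the vertex order a < b < c < d and write every simplex with vertices in increasing order. Then dim K = 2 and the simplices of K are:

  0-simplices (4): a, b, c, d
  1-simplices (6): ab, ac, ad, bc, bd, cd
  2-simplices (4): abc, abd, acd, bcd

Hence C_0 ≅ Z^4, C_1 ≅ Z^6, C_2 ≅ Z^4.

Boundary ∂_1: C_1 → C_0 maps an edge to its endpoints' difference, ∂[p,q] = q − p.
The resulting 4×6 matrix has rank 3, and its Smith normal form has invariant factors (1,1,1).

∂_2: C_2 → C_1 acts by ∂[p,q,r] = [q,r] − [p,r] + [p,q]. For instance
  ∂abc = bc − ac + ab,
  ∂bcd = cd − bd + bc.
The 6×4 boundary matrix has rank 3 and Smith normal form diag(1,1,1).

From H_k ≅ ker(∂_k) / im(∂_{k+1}) we obtain:

  H_0: rank C_0 − rank ∂_1 = 4 − 3 = 1, and the invariant factors of ∂_1 are all 1, so H_0 = Z.
  H_1: rank ker ∂_1 − rank ∂_2 = (6 − 3) − 3 = 0, and the invariant factors of ∂_2 are all 1, so H_1 = 0.
  H_2: rank ker ∂_2 − rank ∂_3 = (4 − 3) − 0 = 1, and there is no ∂_3, so H_2 = Z.

As a check, the Euler characteristic is 4 − 6 + 4 = 2, which agrees with 1 − 0 + 1 = 2.
(K is a triangulation of the 2-sphere S^2.)

Hence the Betti numbers are b_0 = 1, b_1 = 0, b_2 = 1.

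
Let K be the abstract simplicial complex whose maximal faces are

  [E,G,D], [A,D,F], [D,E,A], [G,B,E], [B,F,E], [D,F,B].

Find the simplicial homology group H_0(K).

Fix the vertex order A < B < D < E < F < G and write every simplex with vertices in increasing order. Then dim K = 2 and the simplices of K are:

  0-simplices (6): A, B, D, E, F, G
  1-simplices (12): AD, AE, AF, BD, BE, BF, BG, DE, DF, DG, EF, EG
  2-simplices (6): ADE, ADF, BDF, BEF, BEG, DEG

so the chain groups are C_0 ≅ Z^6, C_1 ≅ Z^12, C_2 ≅ Z^6.

∂_1: C_1 → C_0 is given by ∂[p,q] = [q] − [p]. For instance
  ∂DF = F − D.
This gives a 6×12 integer matrix of rank 5; reducing to Smith normal form yields diagonal entries (1,1,1,1,1).

∂_2: C_2 → C_1 maps a triangle to the signed sum of its edges. For instance
  ∂ADF = DF − AF + AD,
  ∂ADE = DE − AE + AD.
As a 12×6 matrix over Z this has rank 6, with invariant factors (1,1,1,1,1,1).

Now H_k = ker ∂_k / im ∂_{k+1}, so:

  H_0: rank C_0 − rank ∂_1 = 6 − 5 = 1, and the invariant factors of ∂_1 are all 1, so H_0 ≅ Z.

H_0 ≅ Z.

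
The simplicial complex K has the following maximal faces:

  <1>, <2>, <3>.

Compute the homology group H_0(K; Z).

H_0 ≅ Z^3.

Fix the vertex order 1 < 2 < 3 and write every simplex with vertices in increasing order. Then dim K = 0 and the simplices of K are:

  0-simplices (3): [1], [2], [3]

so the chain groups are C_0 ≅ Z^3.

From H_k ≅ ker(∂_k) / im(∂_{k+1}) we obtain:

  H_0: rank C_0 − rank ∂_1 = 3 − 0 = 3, and there is no ∂_1, so H_0 = Z^3.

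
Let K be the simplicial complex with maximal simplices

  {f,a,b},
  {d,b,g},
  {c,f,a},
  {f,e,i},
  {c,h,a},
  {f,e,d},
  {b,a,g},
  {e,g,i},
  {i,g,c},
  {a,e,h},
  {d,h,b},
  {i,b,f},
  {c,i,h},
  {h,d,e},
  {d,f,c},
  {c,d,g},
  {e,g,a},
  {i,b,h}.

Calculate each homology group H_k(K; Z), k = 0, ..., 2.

H_0 = Z,  H_1 = Z^2,  H_2 = Z.

Fix the vertex order a < b < c < d < e < f < g < h < i and write every simplex with vertices in increasing order. Then dim K = 2 and the simplices of K are:

  0-simplices (9): a, b, c, d, e, f, g, h, i
  1-simplices (27): ab, ac, ae, af, ag, ah, bd, bf, bg, bh, bi, cd, cf, cg, ch, ci, de, df, dg, dh, ef, eg, eh, ei, fi, gi, hi
  2-simplices (18): abf, abg, acf, ach, aeg, aeh, bdg, bdh, bfi, bhi, cdf, cdg, cgi, chi, def, deh, efi, egi

so the chain groups are C_0 ≅ Z^9, C_1 ≅ Z^27, C_2 ≅ Z^18.

The boundary map ∂_1: C_1 → C_0 maps an edge to its endpoints' difference, ∂[p,q] = q − p. For instance
  ∂hi = i − h.
As a 9×27 matrix over Z this has rank 8, with invariant factors (1,1,1,1,1,1,1,1).

The boundary map ∂_2: C_2 → C_1 sends each 2-simplex [p,q,r] to [q,r] − [p,r] + [p,q]. For instance
  ∂abf = bf − af + ab,
  ∂efi = fi − ei + ef.
The resulting 27×18 matrix has rank 17, and its Smith normal form has invariant factors (1,1,1,1,1,1,1,1,1,1,1,1,1,1,1,1,1).

Computing H_k = (kernel of ∂_k) / (image of ∂_{k+1}):

  H_0: rank C_0 − rank ∂_1 = 9 − 8 = 1, and the invariant factors of ∂_1 are all 1, so H_0 = Z.
  H_1: rank ker ∂_1 − rank ∂_2 = (27 − 8) − 17 = 2, and the invariant factors of ∂_2 are all 1, so H_1 = Z^2.
  H_2: rank ker ∂_2 − rank ∂_3 = (18 − 17) − 0 = 1, and there is no ∂_3, so H_2 = Z.

As a check, the Euler characteristic is 9 − 27 + 18 = 0, which agrees with 1 − 2 + 1 = 0.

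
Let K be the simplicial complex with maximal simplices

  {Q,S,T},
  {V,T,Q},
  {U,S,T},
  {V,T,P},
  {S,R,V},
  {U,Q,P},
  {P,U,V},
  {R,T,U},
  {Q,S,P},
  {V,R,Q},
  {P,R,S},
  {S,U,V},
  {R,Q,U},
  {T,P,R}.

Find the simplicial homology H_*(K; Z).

H_0 ≅ Z,  H_1 ≅ Z^2,  H_2 ≅ Z.

We work with the vertex ordering P < Q < R < S < T < U < V. The simplices of K, each written with vertices in increasing order, are:

  0-simplices (7): P, Q, R, S, T, U, V
  1-simplices (21): PQ, PR, PS, PT, PU, PV, QR, QS, QT, QU, QV, RS, RT, RU, RV, ST, SU, SV, TU, TV, UV
  2-simplices (14): PQS, PQU, PRS, PRT, PTV, PUV, QRU, QRV, QST, QTV, RSV, RTU, STU, SUV

Hence C_0 ≅ Z^7, C_1 ≅ Z^21, C_2 ≅ Z^14.

Boundary ∂_1: C_1 → C_0 maps an edge to its endpoints' difference, ∂[p,q] = q − p.
The 7×21 boundary matrix has rank 6 and Smith normal form diag(1,1,1,1,1,1).

∂_2: C_2 → C_1 maps a triangle to the signed sum of its edges. For instance
  ∂PQS = QS − PS + PQ,
  ∂PQU = QU − PU + PQ.
This gives a 21×14 integer matrix of rank 13; reducing to Smith normal form yields diagonal entries (1,1,1,1,1,1,1,1,1,1,1,1,1).

Computing H_k = (kernel of ∂_k) / (image of ∂_{k+1}):

  H_0: rank C_0 − rank ∂_1 = 7 − 6 = 1, and the invariant factors of ∂_1 are all 1, so H_0 ≅ Z.
  H_1: rank ker ∂_1 − rank ∂_2 = (21 − 6) − 13 = 2, and the invariant factors of ∂_2 are all 1, so H_1 ≅ Z^2.
  H_2: rank ker ∂_2 − rank ∂_3 = (14 − 13) − 0 = 1, and there is no ∂_3, so H_2 ≅ Z.

(K is a triangulation of the torus T^2.)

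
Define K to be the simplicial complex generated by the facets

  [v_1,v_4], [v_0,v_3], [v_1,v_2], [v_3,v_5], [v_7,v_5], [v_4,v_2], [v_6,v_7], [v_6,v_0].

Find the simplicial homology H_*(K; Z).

H_0 = Z^2,  H_1 = Z^2.

K has 8 vertices, 8 edges.
rank ∂_0 = 0, rank ∂_1 = 6 ⇒ b_0 = 8 − 0 − 6 = 2; all invariant factors of ∂_1 are 1 so no torsion. So H_0 = Z^2.
rank ∂_1 = 6, rank ∂_2 = 0 ⇒ b_1 = 8 − 6 − 0 = 2. So H_1 = Z^2.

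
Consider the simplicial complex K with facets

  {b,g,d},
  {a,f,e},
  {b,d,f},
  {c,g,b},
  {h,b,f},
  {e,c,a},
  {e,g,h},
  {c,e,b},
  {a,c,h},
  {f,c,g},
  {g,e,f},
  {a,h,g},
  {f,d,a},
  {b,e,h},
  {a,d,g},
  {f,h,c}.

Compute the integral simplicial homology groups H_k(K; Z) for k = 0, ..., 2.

H_0 = Z,  H_1 = Z^2,  H_2 = Z.

Fix the vertex order a < b < c < d < e < f < g < h and write every simplex with vertices in increasing order. Then dim K = 2 and the simplices of K are:

  0-simplices (8): a, b, c, d, e, f, g, h
  1-simplices (24): ac, ad, ae, af, ag, ah, bc, bd, be, bf, bg, bh, ce, cf, cg, ch, df, dg, ef, eg, eh, fg, fh, gh
  2-simplices (16): ace, ach, adf, adg, aef, agh, bce, bcg, bdf, bdg, beh, bfh, cfg, cfh, efg, egh

so the chain groups are C_0 ≅ Z^8, C_1 ≅ Z^24, C_2 ≅ Z^16.

Boundary ∂_1: C_1 → C_0 maps an edge to its endpoints' difference, ∂[p,q] = q − p. For instance
  ∂dg = g − d.
The resulting 8×24 matrix has rank 7, and its Smith normal form has invariant factors (1,1,1,1,1,1,1).

The boundary map ∂_2: C_2 → C_1 maps a triangle to the signed sum of its edges. For instance
  ∂aef = ef − af + ae,
  ∂bdf = df − bf + bd.
The 24×16 boundary matrix has rank 15 and Smith normal form diag(1,1,1,1,1,1,1,1,1,1,1,1,1,1,1).

From H_k ≅ ker(∂_k) / im(∂_{k+1}) we obtain:

  H_0: rank C_0 − rank ∂_1 = 8 − 7 = 1, and the invariant factors of ∂_1 are all 1, so H_0 ≅ Z.
  H_1: rank ker ∂_1 − rank ∂_2 = (24 − 7) − 15 = 2, and the invariant factors of ∂_2 are all 1, so H_1 ≅ Z^2.
  H_2: rank ker ∂_2 − rank ∂_3 = (16 − 15) − 0 = 1, and there is no ∂_3, so H_2 ≅ Z.

As a check, the Euler characteristic is 8 − 24 + 16 = 0, which agrees with 1 − 2 + 1 = 0.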